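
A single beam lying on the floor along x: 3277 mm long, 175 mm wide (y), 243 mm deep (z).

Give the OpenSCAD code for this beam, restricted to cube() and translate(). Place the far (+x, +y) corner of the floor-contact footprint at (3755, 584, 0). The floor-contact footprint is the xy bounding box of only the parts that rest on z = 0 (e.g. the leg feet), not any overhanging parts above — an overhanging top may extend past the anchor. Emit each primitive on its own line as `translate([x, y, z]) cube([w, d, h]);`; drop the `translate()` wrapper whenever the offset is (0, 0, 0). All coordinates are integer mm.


translate([478, 409, 0]) cube([3277, 175, 243]);


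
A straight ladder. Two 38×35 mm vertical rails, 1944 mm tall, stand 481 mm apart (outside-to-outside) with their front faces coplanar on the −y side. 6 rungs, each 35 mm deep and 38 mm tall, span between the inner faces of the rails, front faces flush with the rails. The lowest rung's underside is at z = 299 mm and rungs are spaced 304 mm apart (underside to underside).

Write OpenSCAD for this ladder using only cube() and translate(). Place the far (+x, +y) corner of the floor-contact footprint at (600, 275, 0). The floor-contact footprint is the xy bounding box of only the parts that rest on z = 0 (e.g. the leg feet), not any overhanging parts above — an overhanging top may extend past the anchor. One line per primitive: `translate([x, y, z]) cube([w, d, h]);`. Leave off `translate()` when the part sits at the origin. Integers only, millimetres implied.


// rung span = 481 - 2*38 = 405
// rung[k] z = 299 + k*304
translate([119, 240, 0]) cube([38, 35, 1944]);
translate([562, 240, 0]) cube([38, 35, 1944]);
translate([157, 240, 299]) cube([405, 35, 38]);
translate([157, 240, 603]) cube([405, 35, 38]);
translate([157, 240, 907]) cube([405, 35, 38]);
translate([157, 240, 1211]) cube([405, 35, 38]);
translate([157, 240, 1515]) cube([405, 35, 38]);
translate([157, 240, 1819]) cube([405, 35, 38]);


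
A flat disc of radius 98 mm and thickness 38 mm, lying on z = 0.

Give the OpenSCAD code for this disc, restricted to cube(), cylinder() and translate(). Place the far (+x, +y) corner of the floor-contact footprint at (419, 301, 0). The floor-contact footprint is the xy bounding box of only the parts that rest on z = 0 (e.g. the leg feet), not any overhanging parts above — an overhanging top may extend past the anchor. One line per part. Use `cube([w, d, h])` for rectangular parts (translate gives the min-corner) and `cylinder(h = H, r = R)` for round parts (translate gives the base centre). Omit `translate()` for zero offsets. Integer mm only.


translate([321, 203, 0]) cylinder(h = 38, r = 98);


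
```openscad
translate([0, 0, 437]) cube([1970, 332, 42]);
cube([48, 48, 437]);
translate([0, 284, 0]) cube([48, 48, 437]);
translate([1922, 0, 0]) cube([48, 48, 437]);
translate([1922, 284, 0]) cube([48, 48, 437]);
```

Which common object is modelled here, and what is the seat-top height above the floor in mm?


A bench. The seat-top height is 479 mm.

A long slab on four corner posts — a bench. The slab sits at z = 437 with thickness 42, so the top is 437 + 42 = 479 mm.


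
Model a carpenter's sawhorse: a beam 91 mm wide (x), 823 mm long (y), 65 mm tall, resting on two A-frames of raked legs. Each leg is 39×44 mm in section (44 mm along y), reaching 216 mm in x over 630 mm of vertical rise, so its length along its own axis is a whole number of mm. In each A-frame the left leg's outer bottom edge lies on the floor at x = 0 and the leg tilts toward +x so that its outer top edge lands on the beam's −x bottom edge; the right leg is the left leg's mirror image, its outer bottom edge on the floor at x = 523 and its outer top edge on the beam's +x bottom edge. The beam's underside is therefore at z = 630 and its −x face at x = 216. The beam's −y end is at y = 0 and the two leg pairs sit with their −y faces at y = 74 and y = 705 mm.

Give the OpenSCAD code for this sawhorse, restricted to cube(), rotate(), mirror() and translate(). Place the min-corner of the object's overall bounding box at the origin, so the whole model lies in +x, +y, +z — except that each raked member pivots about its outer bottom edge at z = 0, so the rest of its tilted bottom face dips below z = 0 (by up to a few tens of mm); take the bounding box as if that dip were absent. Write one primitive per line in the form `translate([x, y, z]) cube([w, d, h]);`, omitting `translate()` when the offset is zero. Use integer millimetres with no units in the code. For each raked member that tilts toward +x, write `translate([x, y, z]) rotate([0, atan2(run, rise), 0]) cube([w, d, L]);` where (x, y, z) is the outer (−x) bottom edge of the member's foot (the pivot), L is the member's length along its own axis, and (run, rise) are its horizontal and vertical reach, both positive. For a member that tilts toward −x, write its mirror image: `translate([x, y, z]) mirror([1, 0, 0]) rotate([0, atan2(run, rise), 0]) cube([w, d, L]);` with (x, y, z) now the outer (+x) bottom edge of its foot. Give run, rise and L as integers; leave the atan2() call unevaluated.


translate([216, 0, 630]) cube([91, 823, 65]);
translate([0, 74, 0]) rotate([0, atan2(216, 630), 0]) cube([39, 44, 666]);
translate([523, 74, 0]) mirror([1, 0, 0]) rotate([0, atan2(216, 630), 0]) cube([39, 44, 666]);
translate([0, 705, 0]) rotate([0, atan2(216, 630), 0]) cube([39, 44, 666]);
translate([523, 705, 0]) mirror([1, 0, 0]) rotate([0, atan2(216, 630), 0]) cube([39, 44, 666]);


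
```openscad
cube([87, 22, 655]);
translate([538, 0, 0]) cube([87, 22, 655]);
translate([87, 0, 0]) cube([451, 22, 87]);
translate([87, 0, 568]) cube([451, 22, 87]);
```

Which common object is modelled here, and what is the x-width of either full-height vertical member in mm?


A picture frame. The border width is 87 mm.

Four thin pieces enclosing a rectangular opening — a picture frame. The two full-height stiles are 655 mm tall; the top rail sits at z = 568 and is 87 mm tall, so the border above the opening is 655 − 568 = 87 mm, matching the stile x-width.


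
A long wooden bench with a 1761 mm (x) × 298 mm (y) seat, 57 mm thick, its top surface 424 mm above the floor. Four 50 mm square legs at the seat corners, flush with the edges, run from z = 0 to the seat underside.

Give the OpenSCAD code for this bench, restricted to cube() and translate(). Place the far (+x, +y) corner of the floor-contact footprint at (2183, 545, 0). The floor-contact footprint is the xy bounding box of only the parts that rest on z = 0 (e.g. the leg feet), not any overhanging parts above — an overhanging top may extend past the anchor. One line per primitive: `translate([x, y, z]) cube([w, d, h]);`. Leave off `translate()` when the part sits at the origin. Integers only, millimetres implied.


translate([422, 247, 367]) cube([1761, 298, 57]);
translate([422, 247, 0]) cube([50, 50, 367]);
translate([422, 495, 0]) cube([50, 50, 367]);
translate([2133, 247, 0]) cube([50, 50, 367]);
translate([2133, 495, 0]) cube([50, 50, 367]);


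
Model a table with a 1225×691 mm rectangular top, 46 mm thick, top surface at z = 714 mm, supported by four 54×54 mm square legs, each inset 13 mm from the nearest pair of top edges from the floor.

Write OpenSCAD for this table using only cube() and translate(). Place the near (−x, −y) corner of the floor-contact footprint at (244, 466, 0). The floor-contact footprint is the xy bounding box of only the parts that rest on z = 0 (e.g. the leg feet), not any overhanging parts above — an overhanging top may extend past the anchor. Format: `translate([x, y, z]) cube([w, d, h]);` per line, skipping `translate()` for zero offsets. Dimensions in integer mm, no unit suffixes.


translate([231, 453, 668]) cube([1225, 691, 46]);
translate([244, 466, 0]) cube([54, 54, 668]);
translate([1389, 466, 0]) cube([54, 54, 668]);
translate([244, 1077, 0]) cube([54, 54, 668]);
translate([1389, 1077, 0]) cube([54, 54, 668]);


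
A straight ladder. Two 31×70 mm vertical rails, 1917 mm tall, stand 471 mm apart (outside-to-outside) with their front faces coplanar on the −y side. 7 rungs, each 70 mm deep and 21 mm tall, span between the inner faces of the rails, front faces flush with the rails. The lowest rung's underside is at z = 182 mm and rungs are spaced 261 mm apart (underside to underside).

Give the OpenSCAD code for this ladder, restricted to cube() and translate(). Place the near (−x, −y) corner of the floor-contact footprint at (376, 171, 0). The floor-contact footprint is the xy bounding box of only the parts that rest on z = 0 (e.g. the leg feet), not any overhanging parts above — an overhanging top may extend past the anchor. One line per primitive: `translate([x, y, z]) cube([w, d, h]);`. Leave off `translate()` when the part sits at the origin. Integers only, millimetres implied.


translate([376, 171, 0]) cube([31, 70, 1917]);
translate([816, 171, 0]) cube([31, 70, 1917]);
translate([407, 171, 182]) cube([409, 70, 21]);
translate([407, 171, 443]) cube([409, 70, 21]);
translate([407, 171, 704]) cube([409, 70, 21]);
translate([407, 171, 965]) cube([409, 70, 21]);
translate([407, 171, 1226]) cube([409, 70, 21]);
translate([407, 171, 1487]) cube([409, 70, 21]);
translate([407, 171, 1748]) cube([409, 70, 21]);


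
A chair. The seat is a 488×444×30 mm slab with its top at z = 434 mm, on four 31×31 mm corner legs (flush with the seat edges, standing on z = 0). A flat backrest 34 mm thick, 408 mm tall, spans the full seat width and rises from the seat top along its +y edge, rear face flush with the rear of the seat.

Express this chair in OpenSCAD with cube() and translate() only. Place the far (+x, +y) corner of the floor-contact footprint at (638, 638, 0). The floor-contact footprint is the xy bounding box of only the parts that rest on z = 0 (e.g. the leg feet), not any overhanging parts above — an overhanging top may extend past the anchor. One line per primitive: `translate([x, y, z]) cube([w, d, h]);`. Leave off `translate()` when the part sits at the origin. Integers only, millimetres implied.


translate([150, 194, 404]) cube([488, 444, 30]);
translate([150, 194, 0]) cube([31, 31, 404]);
translate([607, 194, 0]) cube([31, 31, 404]);
translate([150, 607, 0]) cube([31, 31, 404]);
translate([607, 607, 0]) cube([31, 31, 404]);
translate([150, 604, 434]) cube([488, 34, 408]);


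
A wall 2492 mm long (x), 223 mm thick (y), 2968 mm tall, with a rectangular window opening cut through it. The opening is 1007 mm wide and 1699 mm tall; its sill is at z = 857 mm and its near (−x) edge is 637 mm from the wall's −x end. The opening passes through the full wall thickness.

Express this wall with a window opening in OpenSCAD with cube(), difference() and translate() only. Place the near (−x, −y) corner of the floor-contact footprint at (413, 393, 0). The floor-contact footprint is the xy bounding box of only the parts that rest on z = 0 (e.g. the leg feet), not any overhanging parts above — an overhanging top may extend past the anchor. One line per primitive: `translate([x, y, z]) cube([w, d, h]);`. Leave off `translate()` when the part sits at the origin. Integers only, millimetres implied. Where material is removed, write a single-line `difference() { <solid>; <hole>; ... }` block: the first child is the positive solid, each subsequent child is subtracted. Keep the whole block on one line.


difference() { translate([413, 393, 0]) cube([2492, 223, 2968]); translate([1050, 393, 857]) cube([1007, 223, 1699]); }


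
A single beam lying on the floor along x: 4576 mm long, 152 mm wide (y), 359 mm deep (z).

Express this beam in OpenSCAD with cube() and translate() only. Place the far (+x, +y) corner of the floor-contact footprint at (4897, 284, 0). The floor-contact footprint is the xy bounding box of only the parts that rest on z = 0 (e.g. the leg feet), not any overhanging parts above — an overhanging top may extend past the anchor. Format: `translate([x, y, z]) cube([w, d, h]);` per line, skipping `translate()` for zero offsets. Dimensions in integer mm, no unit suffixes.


translate([321, 132, 0]) cube([4576, 152, 359]);


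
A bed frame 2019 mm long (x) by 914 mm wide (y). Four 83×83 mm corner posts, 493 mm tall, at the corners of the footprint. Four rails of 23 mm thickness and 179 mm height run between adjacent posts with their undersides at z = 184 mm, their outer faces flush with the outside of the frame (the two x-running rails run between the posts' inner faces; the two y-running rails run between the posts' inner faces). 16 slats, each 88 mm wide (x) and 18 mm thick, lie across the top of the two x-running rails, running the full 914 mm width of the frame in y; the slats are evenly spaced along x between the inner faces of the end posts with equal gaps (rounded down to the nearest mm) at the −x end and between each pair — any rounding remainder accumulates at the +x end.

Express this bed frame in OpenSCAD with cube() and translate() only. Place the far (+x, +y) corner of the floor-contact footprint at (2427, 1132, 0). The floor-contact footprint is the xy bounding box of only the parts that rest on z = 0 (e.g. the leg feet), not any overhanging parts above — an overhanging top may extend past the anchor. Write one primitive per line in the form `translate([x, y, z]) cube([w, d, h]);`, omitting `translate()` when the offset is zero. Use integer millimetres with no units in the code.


translate([408, 218, 0]) cube([83, 83, 493]);
translate([408, 1049, 0]) cube([83, 83, 493]);
translate([2344, 218, 0]) cube([83, 83, 493]);
translate([2344, 1049, 0]) cube([83, 83, 493]);
translate([491, 218, 184]) cube([1853, 23, 179]);
translate([491, 1109, 184]) cube([1853, 23, 179]);
translate([408, 301, 184]) cube([23, 748, 179]);
translate([2404, 301, 184]) cube([23, 748, 179]);
translate([517, 218, 363]) cube([88, 914, 18]);
translate([631, 218, 363]) cube([88, 914, 18]);
translate([745, 218, 363]) cube([88, 914, 18]);
translate([859, 218, 363]) cube([88, 914, 18]);
translate([973, 218, 363]) cube([88, 914, 18]);
translate([1087, 218, 363]) cube([88, 914, 18]);
translate([1201, 218, 363]) cube([88, 914, 18]);
translate([1315, 218, 363]) cube([88, 914, 18]);
translate([1429, 218, 363]) cube([88, 914, 18]);
translate([1543, 218, 363]) cube([88, 914, 18]);
translate([1657, 218, 363]) cube([88, 914, 18]);
translate([1771, 218, 363]) cube([88, 914, 18]);
translate([1885, 218, 363]) cube([88, 914, 18]);
translate([1999, 218, 363]) cube([88, 914, 18]);
translate([2113, 218, 363]) cube([88, 914, 18]);
translate([2227, 218, 363]) cube([88, 914, 18]);


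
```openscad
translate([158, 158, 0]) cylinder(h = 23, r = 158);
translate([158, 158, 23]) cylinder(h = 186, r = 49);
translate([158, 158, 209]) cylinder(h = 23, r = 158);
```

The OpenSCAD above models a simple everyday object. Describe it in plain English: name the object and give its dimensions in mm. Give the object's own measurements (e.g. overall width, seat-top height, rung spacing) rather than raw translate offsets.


A spool: two coaxial disc flanges of radius 158 mm and thickness 23 mm, joined by a core cylinder of radius 49 mm and height 186 mm. The lower flange rests on z = 0 and the three cylinders share a vertical axis.


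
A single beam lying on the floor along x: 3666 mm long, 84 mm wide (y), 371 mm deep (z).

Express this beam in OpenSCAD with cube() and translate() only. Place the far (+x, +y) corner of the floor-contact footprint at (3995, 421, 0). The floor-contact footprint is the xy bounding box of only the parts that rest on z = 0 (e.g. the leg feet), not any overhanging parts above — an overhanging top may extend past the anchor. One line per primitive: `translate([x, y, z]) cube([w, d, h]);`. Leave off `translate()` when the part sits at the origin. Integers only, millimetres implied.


translate([329, 337, 0]) cube([3666, 84, 371]);


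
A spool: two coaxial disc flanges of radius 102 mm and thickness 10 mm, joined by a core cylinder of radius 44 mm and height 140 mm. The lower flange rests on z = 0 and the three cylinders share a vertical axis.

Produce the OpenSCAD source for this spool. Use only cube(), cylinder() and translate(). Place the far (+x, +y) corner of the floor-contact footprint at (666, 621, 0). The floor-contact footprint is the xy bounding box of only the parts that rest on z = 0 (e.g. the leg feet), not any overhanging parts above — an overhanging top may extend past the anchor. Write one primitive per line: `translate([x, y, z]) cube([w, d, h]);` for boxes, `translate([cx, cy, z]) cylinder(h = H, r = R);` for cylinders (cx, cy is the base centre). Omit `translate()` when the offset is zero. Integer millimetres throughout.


translate([564, 519, 0]) cylinder(h = 10, r = 102);
translate([564, 519, 10]) cylinder(h = 140, r = 44);
translate([564, 519, 150]) cylinder(h = 10, r = 102);


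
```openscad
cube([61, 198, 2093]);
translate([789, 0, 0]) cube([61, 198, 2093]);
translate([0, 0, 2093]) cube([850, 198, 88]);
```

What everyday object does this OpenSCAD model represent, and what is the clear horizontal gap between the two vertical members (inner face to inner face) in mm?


A door frame. The clear opening width is 728 mm.

Two 2093 mm tall posts with a header on top — a door frame. The left jamb is 61 mm wide at x = 0; the right jamb starts at x = 789. The clear opening is 789 − 61 = 728 mm.


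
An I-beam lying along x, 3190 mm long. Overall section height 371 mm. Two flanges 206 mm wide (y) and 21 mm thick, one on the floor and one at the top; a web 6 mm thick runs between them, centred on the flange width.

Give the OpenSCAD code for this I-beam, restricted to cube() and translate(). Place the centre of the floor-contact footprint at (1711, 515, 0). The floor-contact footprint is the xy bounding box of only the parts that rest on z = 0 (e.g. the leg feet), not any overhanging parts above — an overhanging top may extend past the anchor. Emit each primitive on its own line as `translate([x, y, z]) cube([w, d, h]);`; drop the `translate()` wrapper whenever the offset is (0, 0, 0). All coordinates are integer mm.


translate([116, 412, 0]) cube([3190, 206, 21]);
translate([116, 512, 21]) cube([3190, 6, 329]);
translate([116, 412, 350]) cube([3190, 206, 21]);


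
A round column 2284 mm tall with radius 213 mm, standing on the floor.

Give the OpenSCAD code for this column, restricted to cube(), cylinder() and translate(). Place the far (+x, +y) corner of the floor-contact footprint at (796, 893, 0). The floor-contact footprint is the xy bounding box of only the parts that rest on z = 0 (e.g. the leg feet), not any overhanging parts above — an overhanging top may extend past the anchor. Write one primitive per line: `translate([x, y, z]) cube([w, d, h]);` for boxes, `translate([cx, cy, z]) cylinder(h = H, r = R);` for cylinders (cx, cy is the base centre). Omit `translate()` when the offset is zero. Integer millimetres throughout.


translate([583, 680, 0]) cylinder(h = 2284, r = 213);


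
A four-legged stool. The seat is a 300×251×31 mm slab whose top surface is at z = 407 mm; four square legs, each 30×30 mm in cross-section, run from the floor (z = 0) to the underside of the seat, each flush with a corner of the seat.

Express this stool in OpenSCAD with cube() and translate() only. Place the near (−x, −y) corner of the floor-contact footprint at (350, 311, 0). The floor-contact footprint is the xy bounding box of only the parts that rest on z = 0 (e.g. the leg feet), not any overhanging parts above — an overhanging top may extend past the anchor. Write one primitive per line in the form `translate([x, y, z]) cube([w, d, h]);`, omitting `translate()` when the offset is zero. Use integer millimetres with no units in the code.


translate([350, 311, 376]) cube([300, 251, 31]);
translate([350, 311, 0]) cube([30, 30, 376]);
translate([620, 311, 0]) cube([30, 30, 376]);
translate([350, 532, 0]) cube([30, 30, 376]);
translate([620, 532, 0]) cube([30, 30, 376]);


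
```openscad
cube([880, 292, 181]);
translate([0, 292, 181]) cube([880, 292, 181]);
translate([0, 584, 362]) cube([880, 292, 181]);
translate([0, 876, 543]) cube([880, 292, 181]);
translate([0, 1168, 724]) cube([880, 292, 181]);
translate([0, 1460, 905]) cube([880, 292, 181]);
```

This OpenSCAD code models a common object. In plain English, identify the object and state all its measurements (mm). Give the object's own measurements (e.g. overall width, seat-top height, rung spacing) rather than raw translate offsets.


A straight staircase of 6 solid steps. Each step is 880 mm wide (x), 292 mm deep (y, the going) and 181 mm tall (the rise). The first step rests on the floor; each subsequent step sits one going further in +y and one rise higher in +z, directly behind and above the previous step with no overlap.


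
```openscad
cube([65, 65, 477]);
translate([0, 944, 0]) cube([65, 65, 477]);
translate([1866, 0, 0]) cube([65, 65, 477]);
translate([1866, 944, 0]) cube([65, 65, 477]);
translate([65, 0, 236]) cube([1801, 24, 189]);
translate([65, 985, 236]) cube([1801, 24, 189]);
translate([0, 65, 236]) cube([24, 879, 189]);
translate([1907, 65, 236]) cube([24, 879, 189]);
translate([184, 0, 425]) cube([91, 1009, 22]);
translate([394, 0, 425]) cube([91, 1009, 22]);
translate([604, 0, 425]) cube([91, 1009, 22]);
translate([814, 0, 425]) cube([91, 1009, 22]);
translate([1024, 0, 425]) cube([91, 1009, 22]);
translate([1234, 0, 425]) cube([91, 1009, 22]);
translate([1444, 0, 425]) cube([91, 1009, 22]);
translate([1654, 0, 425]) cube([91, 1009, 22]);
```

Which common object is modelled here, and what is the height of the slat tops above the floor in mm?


A bed frame. The slat-top height is 447 mm.

Four posts, four rails, and a row of slats — a bed frame. Slats sit on the rails at z = 236 + 189 = 425; with slat thickness 22, the top is 447 mm.


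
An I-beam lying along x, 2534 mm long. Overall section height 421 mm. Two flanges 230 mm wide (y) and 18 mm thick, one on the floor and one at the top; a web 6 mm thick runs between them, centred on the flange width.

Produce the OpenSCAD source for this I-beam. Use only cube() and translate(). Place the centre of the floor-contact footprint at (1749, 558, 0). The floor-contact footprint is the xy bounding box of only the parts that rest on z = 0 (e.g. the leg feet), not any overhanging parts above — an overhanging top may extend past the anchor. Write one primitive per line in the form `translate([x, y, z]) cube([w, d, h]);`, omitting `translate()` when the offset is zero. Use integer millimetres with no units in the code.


translate([482, 443, 0]) cube([2534, 230, 18]);
translate([482, 555, 18]) cube([2534, 6, 385]);
translate([482, 443, 403]) cube([2534, 230, 18]);


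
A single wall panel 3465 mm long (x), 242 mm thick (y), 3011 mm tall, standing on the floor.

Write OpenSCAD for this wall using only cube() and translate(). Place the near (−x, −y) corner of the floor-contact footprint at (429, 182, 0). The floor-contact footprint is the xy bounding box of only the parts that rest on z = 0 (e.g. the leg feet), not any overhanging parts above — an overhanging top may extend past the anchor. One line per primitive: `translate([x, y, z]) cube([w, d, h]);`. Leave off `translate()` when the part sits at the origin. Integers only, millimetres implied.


translate([429, 182, 0]) cube([3465, 242, 3011]);


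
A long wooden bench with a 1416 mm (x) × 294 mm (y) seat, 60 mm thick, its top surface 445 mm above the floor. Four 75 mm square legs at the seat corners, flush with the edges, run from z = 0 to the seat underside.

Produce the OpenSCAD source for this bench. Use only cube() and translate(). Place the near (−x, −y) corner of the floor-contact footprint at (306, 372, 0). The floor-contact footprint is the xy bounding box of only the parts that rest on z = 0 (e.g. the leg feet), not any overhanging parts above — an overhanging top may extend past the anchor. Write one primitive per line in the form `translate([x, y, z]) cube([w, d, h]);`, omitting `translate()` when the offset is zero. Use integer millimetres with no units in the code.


// leg_h = 445 − 60 = 385
translate([306, 372, 385]) cube([1416, 294, 60]);
translate([306, 372, 0]) cube([75, 75, 385]);
translate([306, 591, 0]) cube([75, 75, 385]);
translate([1647, 372, 0]) cube([75, 75, 385]);
translate([1647, 591, 0]) cube([75, 75, 385]);


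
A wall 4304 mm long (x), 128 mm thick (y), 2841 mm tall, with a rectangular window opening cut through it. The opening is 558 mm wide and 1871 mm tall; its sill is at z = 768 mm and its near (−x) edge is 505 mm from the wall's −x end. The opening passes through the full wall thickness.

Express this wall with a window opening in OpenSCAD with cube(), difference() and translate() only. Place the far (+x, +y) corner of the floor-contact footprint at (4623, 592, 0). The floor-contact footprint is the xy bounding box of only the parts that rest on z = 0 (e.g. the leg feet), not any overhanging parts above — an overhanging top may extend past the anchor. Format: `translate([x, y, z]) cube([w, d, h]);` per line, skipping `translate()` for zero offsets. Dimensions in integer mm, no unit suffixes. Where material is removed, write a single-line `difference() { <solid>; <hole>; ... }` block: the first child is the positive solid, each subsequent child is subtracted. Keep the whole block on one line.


difference() { translate([319, 464, 0]) cube([4304, 128, 2841]); translate([824, 464, 768]) cube([558, 128, 1871]); }


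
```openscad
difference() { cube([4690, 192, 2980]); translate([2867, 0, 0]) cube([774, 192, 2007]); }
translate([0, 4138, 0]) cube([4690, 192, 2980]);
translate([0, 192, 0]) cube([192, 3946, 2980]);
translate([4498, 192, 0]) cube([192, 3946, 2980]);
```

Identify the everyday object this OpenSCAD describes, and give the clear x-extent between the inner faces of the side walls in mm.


A single room. The interior width is 4306 mm.

Four walls enclosing a rectangle with a door in the front wall — a room. Outside width 4690 minus two 192 mm walls gives 4306 mm.


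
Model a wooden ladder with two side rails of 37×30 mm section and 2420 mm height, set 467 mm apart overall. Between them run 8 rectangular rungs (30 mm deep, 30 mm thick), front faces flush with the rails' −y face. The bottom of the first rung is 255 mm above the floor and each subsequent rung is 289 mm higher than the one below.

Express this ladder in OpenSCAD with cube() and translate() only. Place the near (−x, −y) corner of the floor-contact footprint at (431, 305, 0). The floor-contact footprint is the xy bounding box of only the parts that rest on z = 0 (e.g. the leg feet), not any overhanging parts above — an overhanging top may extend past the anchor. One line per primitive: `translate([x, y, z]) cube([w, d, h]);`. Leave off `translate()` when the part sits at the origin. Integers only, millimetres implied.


translate([431, 305, 0]) cube([37, 30, 2420]);
translate([861, 305, 0]) cube([37, 30, 2420]);
translate([468, 305, 255]) cube([393, 30, 30]);
translate([468, 305, 544]) cube([393, 30, 30]);
translate([468, 305, 833]) cube([393, 30, 30]);
translate([468, 305, 1122]) cube([393, 30, 30]);
translate([468, 305, 1411]) cube([393, 30, 30]);
translate([468, 305, 1700]) cube([393, 30, 30]);
translate([468, 305, 1989]) cube([393, 30, 30]);
translate([468, 305, 2278]) cube([393, 30, 30]);


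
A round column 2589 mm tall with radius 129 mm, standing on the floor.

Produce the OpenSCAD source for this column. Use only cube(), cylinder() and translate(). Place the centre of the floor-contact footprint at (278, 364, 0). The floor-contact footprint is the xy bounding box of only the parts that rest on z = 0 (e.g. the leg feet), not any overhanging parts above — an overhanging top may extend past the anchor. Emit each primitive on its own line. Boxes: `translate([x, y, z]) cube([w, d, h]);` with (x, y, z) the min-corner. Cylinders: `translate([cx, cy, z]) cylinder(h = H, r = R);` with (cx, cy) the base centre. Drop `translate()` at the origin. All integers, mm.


translate([278, 364, 0]) cylinder(h = 2589, r = 129);


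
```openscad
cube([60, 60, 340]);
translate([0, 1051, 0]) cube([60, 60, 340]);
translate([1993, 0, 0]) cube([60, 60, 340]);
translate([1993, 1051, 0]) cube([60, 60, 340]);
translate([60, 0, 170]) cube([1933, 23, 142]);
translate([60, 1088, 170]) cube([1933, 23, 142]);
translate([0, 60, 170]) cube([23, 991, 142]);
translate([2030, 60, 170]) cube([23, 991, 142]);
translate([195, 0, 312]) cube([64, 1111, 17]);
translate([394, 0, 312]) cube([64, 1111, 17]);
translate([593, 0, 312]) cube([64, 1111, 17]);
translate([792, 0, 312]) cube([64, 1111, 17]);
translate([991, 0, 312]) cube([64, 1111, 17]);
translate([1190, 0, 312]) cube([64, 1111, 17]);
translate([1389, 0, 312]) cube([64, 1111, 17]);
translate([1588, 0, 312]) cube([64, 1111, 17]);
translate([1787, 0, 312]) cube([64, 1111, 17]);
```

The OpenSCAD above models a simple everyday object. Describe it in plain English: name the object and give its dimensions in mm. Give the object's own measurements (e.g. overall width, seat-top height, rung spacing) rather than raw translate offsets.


A bed frame 2053 mm long (x) by 1111 mm wide (y). Four 60×60 mm corner posts, 340 mm tall, at the corners of the footprint. Four rails of 23 mm thickness and 142 mm height run between adjacent posts with their undersides at z = 170 mm, their outer faces flush with the outside of the frame (the two x-running rails run between the posts' inner faces; the two y-running rails run between the posts' inner faces). 9 slats, each 64 mm wide (x) and 17 mm thick, lie across the top of the two x-running rails, running the full 1111 mm width of the frame in y; along x they sit between the end posts with a 135 mm gap after the −x posts and between neighbouring slats, leaving 142 mm before the +x posts.


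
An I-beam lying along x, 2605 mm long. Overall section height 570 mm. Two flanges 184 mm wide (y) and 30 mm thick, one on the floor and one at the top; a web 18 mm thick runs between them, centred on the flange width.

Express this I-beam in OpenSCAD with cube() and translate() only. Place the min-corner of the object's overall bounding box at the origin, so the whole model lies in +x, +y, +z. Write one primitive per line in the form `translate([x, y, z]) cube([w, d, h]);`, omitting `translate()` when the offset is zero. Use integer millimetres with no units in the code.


cube([2605, 184, 30]);
translate([0, 83, 30]) cube([2605, 18, 510]);
translate([0, 0, 540]) cube([2605, 184, 30]);


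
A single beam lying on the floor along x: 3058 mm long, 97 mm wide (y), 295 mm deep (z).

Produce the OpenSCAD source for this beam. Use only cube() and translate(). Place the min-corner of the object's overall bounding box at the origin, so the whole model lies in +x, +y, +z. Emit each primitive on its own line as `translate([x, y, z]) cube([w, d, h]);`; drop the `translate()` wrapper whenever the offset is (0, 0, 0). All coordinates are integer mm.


cube([3058, 97, 295]);


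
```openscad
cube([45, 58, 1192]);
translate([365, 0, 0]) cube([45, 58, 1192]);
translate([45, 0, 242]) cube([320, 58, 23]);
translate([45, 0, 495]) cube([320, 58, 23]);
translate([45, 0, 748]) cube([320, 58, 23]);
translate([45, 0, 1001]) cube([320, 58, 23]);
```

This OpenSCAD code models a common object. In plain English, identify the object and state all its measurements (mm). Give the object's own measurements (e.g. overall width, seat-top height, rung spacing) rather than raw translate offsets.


A straight ladder. Two 45×58 mm vertical rails, 1192 mm tall, stand 410 mm apart (outside-to-outside) with their front faces coplanar on the −y side. 4 rungs, each 58 mm deep and 23 mm tall, span between the inner faces of the rails, front faces flush with the rails. The lowest rung's underside is at z = 242 mm and rungs are spaced 253 mm apart (underside to underside).


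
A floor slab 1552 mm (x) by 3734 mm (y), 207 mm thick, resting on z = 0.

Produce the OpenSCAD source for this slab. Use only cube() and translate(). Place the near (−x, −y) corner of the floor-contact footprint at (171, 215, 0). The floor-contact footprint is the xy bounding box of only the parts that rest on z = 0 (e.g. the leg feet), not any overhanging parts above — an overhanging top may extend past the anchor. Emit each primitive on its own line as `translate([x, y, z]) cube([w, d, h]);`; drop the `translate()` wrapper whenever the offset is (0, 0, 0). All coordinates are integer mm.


translate([171, 215, 0]) cube([1552, 3734, 207]);


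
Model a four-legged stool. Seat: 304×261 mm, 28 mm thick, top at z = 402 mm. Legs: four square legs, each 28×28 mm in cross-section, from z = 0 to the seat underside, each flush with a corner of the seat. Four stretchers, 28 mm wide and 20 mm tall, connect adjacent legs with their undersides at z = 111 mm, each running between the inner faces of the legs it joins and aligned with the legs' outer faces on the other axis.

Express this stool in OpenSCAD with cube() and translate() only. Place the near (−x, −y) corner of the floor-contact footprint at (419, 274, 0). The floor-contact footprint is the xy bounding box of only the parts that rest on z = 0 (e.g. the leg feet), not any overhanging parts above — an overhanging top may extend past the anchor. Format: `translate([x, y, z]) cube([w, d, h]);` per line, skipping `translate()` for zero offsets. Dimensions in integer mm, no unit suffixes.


translate([419, 274, 374]) cube([304, 261, 28]);
translate([419, 274, 0]) cube([28, 28, 374]);
translate([695, 274, 0]) cube([28, 28, 374]);
translate([419, 507, 0]) cube([28, 28, 374]);
translate([695, 507, 0]) cube([28, 28, 374]);
translate([447, 274, 111]) cube([248, 28, 20]);
translate([447, 507, 111]) cube([248, 28, 20]);
translate([419, 302, 111]) cube([28, 205, 20]);
translate([695, 302, 111]) cube([28, 205, 20]);


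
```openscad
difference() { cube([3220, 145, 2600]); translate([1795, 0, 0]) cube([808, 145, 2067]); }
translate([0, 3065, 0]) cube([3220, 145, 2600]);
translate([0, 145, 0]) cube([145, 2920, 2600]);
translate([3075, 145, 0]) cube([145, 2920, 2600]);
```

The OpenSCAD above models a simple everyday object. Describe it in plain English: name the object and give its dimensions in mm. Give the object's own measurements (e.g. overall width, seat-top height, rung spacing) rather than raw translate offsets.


A single room: four walls, each 2600 mm tall and 145 mm thick, enclosing an outside footprint 3220×3210 mm (x × y), no floor or roof. The front and back walls (−y and +y sides) run the full x-width; the side walls fit between their inner faces. A door opening 808 mm wide and 2067 mm tall is cut through the front wall from the floor up, its −x edge 1795 mm from the wall's −x end.


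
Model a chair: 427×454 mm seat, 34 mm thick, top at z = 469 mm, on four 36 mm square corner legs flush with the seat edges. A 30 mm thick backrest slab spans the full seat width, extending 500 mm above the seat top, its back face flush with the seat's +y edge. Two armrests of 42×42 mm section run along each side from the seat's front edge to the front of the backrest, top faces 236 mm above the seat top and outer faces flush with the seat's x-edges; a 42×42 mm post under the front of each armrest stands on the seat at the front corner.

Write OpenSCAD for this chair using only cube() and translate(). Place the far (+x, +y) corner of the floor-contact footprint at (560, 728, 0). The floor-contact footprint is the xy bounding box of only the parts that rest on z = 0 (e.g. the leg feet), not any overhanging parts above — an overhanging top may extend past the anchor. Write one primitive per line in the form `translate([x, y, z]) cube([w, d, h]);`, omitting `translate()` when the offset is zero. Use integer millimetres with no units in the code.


// leg_h = 469 - 34 = 435
// arm post h = 236 - 42 = 194
translate([133, 274, 435]) cube([427, 454, 34]);
translate([133, 274, 0]) cube([36, 36, 435]);
translate([524, 274, 0]) cube([36, 36, 435]);
translate([133, 692, 0]) cube([36, 36, 435]);
translate([524, 692, 0]) cube([36, 36, 435]);
translate([133, 698, 469]) cube([427, 30, 500]);
translate([133, 274, 663]) cube([42, 424, 42]);
translate([518, 274, 663]) cube([42, 424, 42]);
translate([133, 274, 469]) cube([42, 42, 194]);
translate([518, 274, 469]) cube([42, 42, 194]);


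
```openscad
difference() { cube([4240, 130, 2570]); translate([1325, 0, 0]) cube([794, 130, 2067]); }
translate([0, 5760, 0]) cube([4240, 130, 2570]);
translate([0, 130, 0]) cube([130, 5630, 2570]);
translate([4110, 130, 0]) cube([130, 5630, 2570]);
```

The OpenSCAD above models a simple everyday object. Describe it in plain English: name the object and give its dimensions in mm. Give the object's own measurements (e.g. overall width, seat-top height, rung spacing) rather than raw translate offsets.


A single room: four walls, each 2570 mm tall and 130 mm thick, enclosing an outside footprint 4240×5890 mm (x × y), no floor or roof. The front and back walls (−y and +y sides) run the full x-width; the side walls fit between their inner faces. A door opening 794 mm wide and 2067 mm tall is cut through the front wall from the floor up, its −x edge 1325 mm from the wall's −x end.


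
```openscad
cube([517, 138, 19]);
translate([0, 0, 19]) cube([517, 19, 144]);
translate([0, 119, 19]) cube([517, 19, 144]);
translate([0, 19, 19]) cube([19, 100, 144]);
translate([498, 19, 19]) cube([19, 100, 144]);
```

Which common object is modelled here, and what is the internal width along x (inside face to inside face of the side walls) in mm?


An open box. The internal width is 479 mm.

A 517×138 base slab with four walls standing on it — an open box. The base is 517 mm wide and the walls are 19 mm thick, so the internal width is 517 − 2 × 19 = 479 mm.


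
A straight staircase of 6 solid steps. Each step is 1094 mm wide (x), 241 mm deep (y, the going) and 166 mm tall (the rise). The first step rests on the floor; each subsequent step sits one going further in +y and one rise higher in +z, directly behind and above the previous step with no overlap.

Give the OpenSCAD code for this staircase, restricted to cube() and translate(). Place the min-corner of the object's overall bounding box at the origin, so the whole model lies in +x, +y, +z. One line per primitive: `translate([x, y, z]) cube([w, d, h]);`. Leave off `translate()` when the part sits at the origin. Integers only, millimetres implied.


cube([1094, 241, 166]);
translate([0, 241, 166]) cube([1094, 241, 166]);
translate([0, 482, 332]) cube([1094, 241, 166]);
translate([0, 723, 498]) cube([1094, 241, 166]);
translate([0, 964, 664]) cube([1094, 241, 166]);
translate([0, 1205, 830]) cube([1094, 241, 166]);


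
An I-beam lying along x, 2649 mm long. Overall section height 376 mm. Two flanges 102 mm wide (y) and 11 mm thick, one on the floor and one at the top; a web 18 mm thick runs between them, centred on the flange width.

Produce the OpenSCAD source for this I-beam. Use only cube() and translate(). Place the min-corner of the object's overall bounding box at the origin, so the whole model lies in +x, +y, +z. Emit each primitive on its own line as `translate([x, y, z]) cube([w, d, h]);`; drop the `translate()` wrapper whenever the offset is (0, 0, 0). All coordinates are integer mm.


cube([2649, 102, 11]);
translate([0, 42, 11]) cube([2649, 18, 354]);
translate([0, 0, 365]) cube([2649, 102, 11]);


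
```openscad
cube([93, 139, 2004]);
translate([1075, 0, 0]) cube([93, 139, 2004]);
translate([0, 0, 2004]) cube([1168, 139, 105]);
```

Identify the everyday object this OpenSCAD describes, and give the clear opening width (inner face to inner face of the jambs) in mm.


A door frame. The clear opening width is 982 mm.

Two 2004 mm tall posts with a header on top — a door frame. The left jamb is 93 mm wide at x = 0; the right jamb starts at x = 1075. The clear opening is 1075 − 93 = 982 mm.


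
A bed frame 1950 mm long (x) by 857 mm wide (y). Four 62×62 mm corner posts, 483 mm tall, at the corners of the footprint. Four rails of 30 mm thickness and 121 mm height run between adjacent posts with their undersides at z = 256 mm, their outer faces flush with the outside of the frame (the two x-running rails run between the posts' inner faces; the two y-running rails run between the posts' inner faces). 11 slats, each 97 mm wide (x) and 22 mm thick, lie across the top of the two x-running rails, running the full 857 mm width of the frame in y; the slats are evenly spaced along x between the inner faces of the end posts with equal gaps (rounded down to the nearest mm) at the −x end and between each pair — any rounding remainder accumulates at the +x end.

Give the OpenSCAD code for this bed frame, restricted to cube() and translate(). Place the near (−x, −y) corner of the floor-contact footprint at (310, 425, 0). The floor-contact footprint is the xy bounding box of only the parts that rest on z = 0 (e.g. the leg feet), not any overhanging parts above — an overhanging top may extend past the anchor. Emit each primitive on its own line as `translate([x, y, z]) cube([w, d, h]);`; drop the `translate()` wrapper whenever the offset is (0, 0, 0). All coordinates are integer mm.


translate([310, 425, 0]) cube([62, 62, 483]);
translate([310, 1220, 0]) cube([62, 62, 483]);
translate([2198, 425, 0]) cube([62, 62, 483]);
translate([2198, 1220, 0]) cube([62, 62, 483]);
translate([372, 425, 256]) cube([1826, 30, 121]);
translate([372, 1252, 256]) cube([1826, 30, 121]);
translate([310, 487, 256]) cube([30, 733, 121]);
translate([2230, 487, 256]) cube([30, 733, 121]);
translate([435, 425, 377]) cube([97, 857, 22]);
translate([595, 425, 377]) cube([97, 857, 22]);
translate([755, 425, 377]) cube([97, 857, 22]);
translate([915, 425, 377]) cube([97, 857, 22]);
translate([1075, 425, 377]) cube([97, 857, 22]);
translate([1235, 425, 377]) cube([97, 857, 22]);
translate([1395, 425, 377]) cube([97, 857, 22]);
translate([1555, 425, 377]) cube([97, 857, 22]);
translate([1715, 425, 377]) cube([97, 857, 22]);
translate([1875, 425, 377]) cube([97, 857, 22]);
translate([2035, 425, 377]) cube([97, 857, 22]);
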